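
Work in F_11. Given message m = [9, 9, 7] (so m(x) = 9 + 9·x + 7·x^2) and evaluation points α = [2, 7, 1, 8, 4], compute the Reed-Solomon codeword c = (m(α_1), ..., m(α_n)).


c = [0, 8, 3, 1, 3]

Message polynomial: m(x) = 9 + 9·x + 7·x^2 (mod 11).
For each evaluation point α_i, compute m(α_i) mod 11:
  α_1 = 2: Horner steps 7 → 1 → 0, so m(2) = 0.
  α_2 = 7: Horner steps 7 → 3 → 8, so m(7) = 8.
  α_3 = 1: Horner steps 7 → 5 → 3, so m(1) = 3.
  α_4 = 8: Horner steps 7 → 10 → 1, so m(8) = 1.
  α_5 = 4: Horner steps 7 → 4 → 3, so m(4) = 3.
Codeword c = [0, 8, 3, 1, 3] ∈ F_11^5.


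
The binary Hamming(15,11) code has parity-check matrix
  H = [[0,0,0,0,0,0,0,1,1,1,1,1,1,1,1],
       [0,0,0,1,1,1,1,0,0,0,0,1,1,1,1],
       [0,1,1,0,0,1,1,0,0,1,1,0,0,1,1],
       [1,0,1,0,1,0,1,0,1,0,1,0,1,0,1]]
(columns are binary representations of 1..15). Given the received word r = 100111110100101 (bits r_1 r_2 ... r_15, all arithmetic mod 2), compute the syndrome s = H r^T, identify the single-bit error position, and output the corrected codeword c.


s = (0, 0, 0, 1)^T, error position = 1, corrected codeword c = 000111110100101

Compute s = H r^T mod 2 one row at a time:
  s_1 = 1 + 0 + 1 + 0 + 0 + 1 + 0 + 1 = 4 ≡ 0 (mod 2).
  s_2 = 1 + 1 + 1 + 1 + 0 + 1 + 0 + 1 = 6 ≡ 0 (mod 2).
  s_3 = 0 + 0 + 1 + 1 + 1 + 0 + 0 + 1 = 4 ≡ 0 (mod 2).
  s_4 = 1 + 0 + 1 + 1 + 0 + 0 + 1 + 1 = 5 ≡ 1 (mod 2).
s = (0, 0, 0, 1)^T — this equals column 1 of H (binary 0001), so error is at position 1.
Correct: flip bit 1 of r = 100111110100101 to get c = 000111110100101.


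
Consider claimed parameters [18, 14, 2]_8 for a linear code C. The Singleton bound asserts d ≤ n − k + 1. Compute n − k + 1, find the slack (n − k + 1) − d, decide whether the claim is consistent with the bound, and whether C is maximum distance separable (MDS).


Singleton RHS = n − k + 1 = 5, slack = 3, bound satisfied, not MDS.

Singleton bound: d ≤ n − k + 1.
Here n = 18, k = 14, so n − k + 1 = 5.
Given d = 2, check d ≤ 5: YES.
Slack = (n − k + 1) − d = 3.
The code is NOT MDS (slack = 3 > 0).
Description: the claimed parameters are [18, 14, 2]_8; such a code would be non-MDS.


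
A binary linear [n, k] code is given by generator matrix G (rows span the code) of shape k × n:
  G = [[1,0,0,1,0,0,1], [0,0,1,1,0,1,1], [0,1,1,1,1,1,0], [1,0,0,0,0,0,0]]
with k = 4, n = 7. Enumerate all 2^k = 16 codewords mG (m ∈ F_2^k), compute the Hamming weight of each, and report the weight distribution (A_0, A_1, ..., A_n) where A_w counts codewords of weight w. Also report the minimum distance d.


Weight distribution: A_0 = 1, A_1 = 1, A_2 = 2, A_3 = 4, A_4 = 3, A_5 = 3, A_6 = 2. Minimum distance d = 1.

Enumerate all 2^4 = 16 messages m ∈ F_2^4.
For each, compute codeword c = mG in F_2^7, then tally its weight.
  m = 0000 → c = 0000000, weight = 0.
  m = 1000 → c = 1001001, weight = 3.
  m = 0100 → c = 0011011, weight = 4.
  m = 1100 → c = 1010010, weight = 3.
  m = 0010 → c = 0111110, weight = 5.
  m = 1010 → c = 1110111, weight = 6.
  m = 0110 → c = 0100101, weight = 3.
  m = 1110 → c = 1101100, weight = 4.
  m = 0001 → c = 1000000, weight = 1.
  m = 1001 → c = 0001001, weight = 2.
  m = 0101 → c = 1011011, weight = 5.
  m = 1101 → c = 0010010, weight = 2.
  m = 0011 → c = 1111110, weight = 6.
  m = 1011 → c = 0110111, weight = 5.
  m = 0111 → c = 1100101, weight = 4.
  m = 1111 → c = 0101100, weight = 3.
Tally weights:
  weight 0: 1 codewords.
  weight 1: 1 codewords.
  weight 2: 2 codewords.
  weight 3: 4 codewords.
  weight 4: 3 codewords.
  weight 5: 3 codewords.
  weight 6: 2 codewords.
Minimum distance d = smallest w > 0 with A_w > 0 = 1.
Sanity: Σ A_w = 16 = 2^4 = 16 ✓.


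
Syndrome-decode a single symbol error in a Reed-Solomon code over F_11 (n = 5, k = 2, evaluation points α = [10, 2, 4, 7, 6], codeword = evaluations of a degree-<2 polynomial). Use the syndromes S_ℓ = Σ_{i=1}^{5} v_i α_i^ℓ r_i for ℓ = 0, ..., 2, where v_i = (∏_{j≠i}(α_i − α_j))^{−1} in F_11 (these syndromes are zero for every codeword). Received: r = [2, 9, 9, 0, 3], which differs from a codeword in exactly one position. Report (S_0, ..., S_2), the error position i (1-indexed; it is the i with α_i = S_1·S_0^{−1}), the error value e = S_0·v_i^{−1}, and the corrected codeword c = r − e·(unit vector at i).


S = (5, 10, 9), error at position 2, error magnitude e = 5, c = [2, 4, 9, 0, 3].

Step 1: column multipliers v_i = (∏_{j≠i}(α_i − α_j))^{−1} mod 11.
  i = 1 (α = 10): (10−2)(10−4)(10−7)(10−6) = 8·6·3·4 = 576 ≡ 4, so v_1 = 4^{−1} = 3 (mod 11).
  i = 2 (α = 2): (2−10)(2−4)(2−7)(2−6) = (−8)·(−2)·(−5)·(−4) = 320 ≡ 1, so v_2 = 1^{−1} = 1 (mod 11).
  i = 3 (α = 4): (4−10)(4−2)(4−7)(4−6) = (−6)·2·(−3)·(−2) = −72 ≡ 5, so v_3 = 5^{−1} = 9 (mod 11).
  i = 4 (α = 7): (7−10)(7−2)(7−4)(7−6) = (−3)·5·3·1 = −45 ≡ 10, so v_4 = 10^{−1} = 10 (mod 11).
  i = 5 (α = 6): (6−10)(6−2)(6−4)(6−7) = (−4)·4·2·(−1) = 32 ≡ 10, so v_5 = 10^{−1} = 10 (mod 11).
  v = [3, 1, 9, 10, 10].
Step 2: syndromes of r = [2, 9, 9, 0, 3] (all sums mod 11).
  S_0 = Σ v_i r_i = 3·2 + 1·9 + 9·9 + 10·0 + 10·3 = 126 ≡ 5.
  S_1 = Σ v_i α_i r_i = 3·10·2 + 1·2·9 + 9·4·9 + 10·7·0 + 10·6·3 = 582 ≡ 10.
  α_i^2 mod 11 = [1, 4, 5, 5, 3].
  S_2 = Σ v_i α_i^2 r_i = 3·1·2 + 1·4·9 + 9·5·9 + 10·5·0 + 10·3·3 = 537 ≡ 9.
  S = (5, 10, 9) ≠ 0, so r is not a codeword (an error is present).
Step 3: locate the error. For a single error e at position i, S_ℓ = v_i·e·α_i^ℓ, so α_err = S_1/S_0.
  S_0^{−1} = 5^{−1} = 9 (mod 11), so α_err = 10·9 = 90 ≡ 2 = α_2. Error position i = 2.
  Consistency check: S_2/S_1 = 9·10 = 90 ≡ 2 = α_err ✓ (single-error assumption holds).
Step 4: error magnitude e = S_0/v_2 = S_0·∏_{j≠2}(α_2 − α_j) = 5·1 = 5 ≡ 5 (mod 11).
Step 5: correct position 2: c_2 = r_2 − e = 9 − 5 ≡ 4 (mod 11). Hence c = [2, 4, 9, 0, 3].
  Check: interpolating c through the α_i gives m(x) = 10 + 8·x (degree < 2) with m(α_i) = c_i for every i, so c is indeed a codeword.


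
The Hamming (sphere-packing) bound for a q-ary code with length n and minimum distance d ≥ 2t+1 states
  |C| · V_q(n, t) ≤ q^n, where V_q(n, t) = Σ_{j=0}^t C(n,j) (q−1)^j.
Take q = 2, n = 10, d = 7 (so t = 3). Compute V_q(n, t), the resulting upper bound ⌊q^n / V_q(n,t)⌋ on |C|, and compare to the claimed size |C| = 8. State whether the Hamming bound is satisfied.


V_q(n, t) = 176, q^n = 1024, Hamming bound = 5, |C| = 8 > bound (violated).

Step 1: Compute V_q(n, t) = Σ_{j=0}^3 C(n, j) (q−1)^j.
  j = 0: C(10,0)·(1)^0 = 1·1 = 1.
  j = 1: C(10,1)·(1)^1 = 10·1 = 10.
  j = 2: C(10,2)·(1)^2 = 45·1 = 45.
  j = 3: C(10,3)·(1)^3 = 120·1 = 120.
  V_q(n, t) = 1 + 10 + 45 + 120 = 176.
Step 2: q^n = 2^10 = 1024.
Step 3: Hamming bound ⌊q^n / V_q(n,t)⌋ = ⌊1024/176⌋ = 5.
Step 4: Compare |C| = 8 to 5: violated.
The claimed |C| lies above the Hamming bound, so no 2-ary code of length 10 with d ≥ 7 can have 8 codewords.


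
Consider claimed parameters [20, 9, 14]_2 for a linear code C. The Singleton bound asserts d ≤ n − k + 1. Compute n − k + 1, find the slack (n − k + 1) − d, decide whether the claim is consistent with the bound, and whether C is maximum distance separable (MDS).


Singleton RHS = n − k + 1 = 12, slack = -2, bound violated (no such code; not MDS).

Singleton bound: d ≤ n − k + 1.
Here n = 20, k = 9, so n − k + 1 = 12.
Given d = 14, check d ≤ 12: NO.
Slack = (n − k + 1) − d = -2.
The slack is negative: d = 14 exceeds n − k + 1 = 12 by 2, so the Singleton bound is violated and no linear [20, 9, 14]_2 code can exist. In particular it is not MDS (MDS requires d = n − k + 1 exactly).
Description: the claimed parameters are [20, 9, 14]_2; such a code would be impossible (violates the Singleton bound).


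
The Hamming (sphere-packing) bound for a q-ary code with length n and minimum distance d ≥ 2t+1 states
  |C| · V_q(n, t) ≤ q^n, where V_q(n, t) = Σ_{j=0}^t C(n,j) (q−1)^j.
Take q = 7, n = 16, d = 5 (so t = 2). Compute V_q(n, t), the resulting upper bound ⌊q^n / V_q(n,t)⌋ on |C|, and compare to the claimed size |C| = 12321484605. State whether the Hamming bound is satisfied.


V_q(n, t) = 4417, q^n = 33232930569601, Hamming bound = 7523869270, |C| = 12321484605 > bound (violated).

Step 1: Compute V_q(n, t) = Σ_{j=0}^2 C(n, j) (q−1)^j.
  j = 0: C(16,0)·(6)^0 = 1·1 = 1.
  j = 1: C(16,1)·(6)^1 = 16·6 = 96.
  j = 2: C(16,2)·(6)^2 = 120·36 = 4320.
  V_q(n, t) = 1 + 96 + 4320 = 4417.
Step 2: q^n = 7^16 = 33232930569601.
Step 3: Hamming bound ⌊q^n / V_q(n,t)⌋ = ⌊33232930569601/4417⌋ = 7523869270.
Step 4: Compare |C| = 12321484605 to 7523869270: violated.
The claimed |C| lies above the Hamming bound, so no 7-ary code of length 16 with d ≥ 5 can have 12321484605 codewords.


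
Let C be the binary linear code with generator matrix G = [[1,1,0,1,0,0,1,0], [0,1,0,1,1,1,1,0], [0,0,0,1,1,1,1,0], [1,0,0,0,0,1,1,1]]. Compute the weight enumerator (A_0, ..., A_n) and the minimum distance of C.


Weight distribution: A_0 = 1, A_1 = 1, A_3 = 4, A_4 = 7, A_5 = 3. Minimum distance d = 1.

Enumerate all 2^4 = 16 messages m ∈ F_2^4.
For each, compute codeword c = mG in F_2^8, then tally its weight.
  m = 0000 → c = 00000000, weight = 0.
  m = 1000 → c = 11010010, weight = 4.
  m = 0100 → c = 01011110, weight = 5.
  m = 1100 → c = 10001100, weight = 3.
  m = 0010 → c = 00011110, weight = 4.
  m = 1010 → c = 11001100, weight = 4.
  m = 0110 → c = 01000000, weight = 1.
  m = 1110 → c = 10010010, weight = 3.
  m = 0001 → c = 10000111, weight = 4.
  m = 1001 → c = 01010101, weight = 4.
  m = 0101 → c = 11011001, weight = 5.
  m = 1101 → c = 00001011, weight = 3.
  m = 0011 → c = 10011001, weight = 4.
  m = 1011 → c = 01001011, weight = 4.
  m = 0111 → c = 11000111, weight = 5.
  m = 1111 → c = 00010101, weight = 3.
Tally weights:
  weight 0: 1 codewords.
  weight 1: 1 codewords.
  weight 3: 4 codewords.
  weight 4: 7 codewords.
  weight 5: 3 codewords.
Minimum distance d = smallest w > 0 with A_w > 0 = 1.
Sanity: Σ A_w = 16 = 2^4 = 16 ✓.


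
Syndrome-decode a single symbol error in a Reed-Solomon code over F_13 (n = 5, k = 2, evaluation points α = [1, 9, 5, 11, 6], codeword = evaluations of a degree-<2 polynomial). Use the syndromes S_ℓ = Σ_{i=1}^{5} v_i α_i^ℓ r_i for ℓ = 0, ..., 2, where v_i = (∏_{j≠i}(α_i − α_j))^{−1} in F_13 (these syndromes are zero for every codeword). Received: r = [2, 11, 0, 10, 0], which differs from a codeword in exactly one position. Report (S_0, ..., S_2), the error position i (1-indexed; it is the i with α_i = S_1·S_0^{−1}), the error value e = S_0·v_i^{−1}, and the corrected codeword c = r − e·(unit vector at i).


S = (2, 12, 7), error at position 5, error magnitude e = 7, c = [2, 11, 0, 10, 6].

Step 1: column multipliers v_i = (∏_{j≠i}(α_i − α_j))^{−1} mod 13.
  i = 1 (α = 1): (1−9)(1−5)(1−11)(1−6) = (−8)·(−4)·(−10)·(−5) = 1600 ≡ 1, so v_1 = 1^{−1} = 1 (mod 13).
  i = 2 (α = 9): (9−1)(9−5)(9−11)(9−6) = 8·4·(−2)·3 = −192 ≡ 3, so v_2 = 3^{−1} = 9 (mod 13).
  i = 3 (α = 5): (5−1)(5−9)(5−11)(5−6) = 4·(−4)·(−6)·(−1) = −96 ≡ 8, so v_3 = 8^{−1} = 5 (mod 13).
  i = 4 (α = 11): (11−1)(11−9)(11−5)(11−6) = 10·2·6·5 = 600 ≡ 2, so v_4 = 2^{−1} = 7 (mod 13).
  i = 5 (α = 6): (6−1)(6−9)(6−5)(6−11) = 5·(−3)·1·(−5) = 75 ≡ 10, so v_5 = 10^{−1} = 4 (mod 13).
  v = [1, 9, 5, 7, 4].
Step 2: syndromes of r = [2, 11, 0, 10, 0] (all sums mod 13).
  S_0 = Σ v_i r_i = 1·2 + 9·11 + 5·0 + 7·10 + 4·0 = 171 ≡ 2.
  S_1 = Σ v_i α_i r_i = 1·1·2 + 9·9·11 + 5·5·0 + 7·11·10 + 4·6·0 = 1663 ≡ 12.
  α_i^2 mod 13 = [1, 3, 12, 4, 10].
  S_2 = Σ v_i α_i^2 r_i = 1·1·2 + 9·3·11 + 5·12·0 + 7·4·10 + 4·10·0 = 579 ≡ 7.
  S = (2, 12, 7) ≠ 0, so r is not a codeword (an error is present).
Step 3: locate the error. For a single error e at position i, S_ℓ = v_i·e·α_i^ℓ, so α_err = S_1/S_0.
  S_0^{−1} = 2^{−1} = 7 (mod 13), so α_err = 12·7 = 84 ≡ 6 = α_5. Error position i = 5.
  Consistency check: S_2/S_1 = 7·12 = 84 ≡ 6 = α_err ✓ (single-error assumption holds).
Step 4: error magnitude e = S_0/v_5 = S_0·∏_{j≠5}(α_5 − α_j) = 2·10 = 20 ≡ 7 (mod 13).
Step 5: correct position 5: c_5 = r_5 − e = 0 − 7 ≡ 6 (mod 13). Hence c = [2, 11, 0, 10, 6].
  Check: interpolating c through the α_i gives m(x) = 9 + 6·x (degree < 2) with m(α_i) = c_i for every i, so c is indeed a codeword.


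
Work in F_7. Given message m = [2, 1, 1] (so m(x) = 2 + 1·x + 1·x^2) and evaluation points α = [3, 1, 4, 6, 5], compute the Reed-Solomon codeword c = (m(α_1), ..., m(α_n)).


c = [0, 4, 1, 2, 4]

Message polynomial: m(x) = 2 + 1·x + 1·x^2 (mod 7).
For each evaluation point α_i, compute m(α_i) mod 7:
  α_1 = 3: Horner steps 1 → 4 → 0, so m(3) = 0.
  α_2 = 1: Horner steps 1 → 2 → 4, so m(1) = 4.
  α_3 = 4: Horner steps 1 → 5 → 1, so m(4) = 1.
  α_4 = 6: Horner steps 1 → 0 → 2, so m(6) = 2.
  α_5 = 5: Horner steps 1 → 6 → 4, so m(5) = 4.
Codeword c = [0, 4, 1, 2, 4] ∈ F_7^5.


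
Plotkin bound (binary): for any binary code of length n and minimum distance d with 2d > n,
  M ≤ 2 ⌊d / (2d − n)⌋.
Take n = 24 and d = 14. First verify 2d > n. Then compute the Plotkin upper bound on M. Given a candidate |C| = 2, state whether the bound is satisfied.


Plotkin bound M ≤ 6; given |C| = 2 ≤ bound (satisfied).

Check applicability: 2d = 28, n = 24.
2d − n = 4 > 0, so Plotkin applies.
Compute d/(2d−n) = 14/4 ≈ 3.5000.
⌊d/(2d−n)⌋ = 3.
Plotkin bound: M ≤ 2·3 = 6.
Given |C| = 2, check: satisfied.
This |C| is below the Plotkin bound.


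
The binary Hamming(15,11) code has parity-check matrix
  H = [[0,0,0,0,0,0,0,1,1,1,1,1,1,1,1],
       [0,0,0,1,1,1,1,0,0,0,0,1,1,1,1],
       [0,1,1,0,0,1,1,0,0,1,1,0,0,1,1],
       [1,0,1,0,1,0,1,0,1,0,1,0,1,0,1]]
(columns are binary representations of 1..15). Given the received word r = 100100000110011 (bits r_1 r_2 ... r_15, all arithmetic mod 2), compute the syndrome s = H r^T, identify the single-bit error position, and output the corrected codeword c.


s = (0, 1, 0, 1)^T, error position = 5, corrected codeword c = 100110000110011

Compute s = H r^T mod 2 one row at a time:
  s_1 = 0 + 0 + 1 + 1 + 0 + 0 + 1 + 1 = 4 ≡ 0 (mod 2).
  s_2 = 1 + 0 + 0 + 0 + 0 + 0 + 1 + 1 = 3 ≡ 1 (mod 2).
  s_3 = 0 + 0 + 0 + 0 + 1 + 1 + 1 + 1 = 4 ≡ 0 (mod 2).
  s_4 = 1 + 0 + 0 + 0 + 0 + 1 + 0 + 1 = 3 ≡ 1 (mod 2).
s = (0, 1, 0, 1)^T — this equals column 5 of H (binary 0101), so error is at position 5.
Correct: flip bit 5 of r = 100100000110011 to get c = 100110000110011.


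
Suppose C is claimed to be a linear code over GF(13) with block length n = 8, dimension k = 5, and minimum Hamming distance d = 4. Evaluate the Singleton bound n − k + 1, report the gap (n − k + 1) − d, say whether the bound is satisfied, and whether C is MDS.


Singleton RHS = n − k + 1 = 4, slack = 0, bound satisfied, MDS.

Singleton bound: d ≤ n − k + 1.
Here n = 8, k = 5, so n − k + 1 = 4.
Given d = 4, check d ≤ 4: YES.
Slack = (n − k + 1) − d = 0.
The code is MDS (slack = 0).
Description: the claimed parameters are [8, 5, 4]_13; such a code would be MDS (meets Singleton bound).


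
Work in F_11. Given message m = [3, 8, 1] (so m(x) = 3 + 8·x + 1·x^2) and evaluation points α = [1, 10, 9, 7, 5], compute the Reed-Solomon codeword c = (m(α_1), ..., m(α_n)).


c = [1, 7, 2, 9, 2]

Message polynomial: m(x) = 3 + 8·x + 1·x^2 (mod 11).
For each evaluation point α_i, compute m(α_i) mod 11:
  α_1 = 1: Horner steps 1 → 9 → 1, so m(1) = 1.
  α_2 = 10: Horner steps 1 → 7 → 7, so m(10) = 7.
  α_3 = 9: Horner steps 1 → 6 → 2, so m(9) = 2.
  α_4 = 7: Horner steps 1 → 4 → 9, so m(7) = 9.
  α_5 = 5: Horner steps 1 → 2 → 2, so m(5) = 2.
Codeword c = [1, 7, 2, 9, 2] ∈ F_11^5.


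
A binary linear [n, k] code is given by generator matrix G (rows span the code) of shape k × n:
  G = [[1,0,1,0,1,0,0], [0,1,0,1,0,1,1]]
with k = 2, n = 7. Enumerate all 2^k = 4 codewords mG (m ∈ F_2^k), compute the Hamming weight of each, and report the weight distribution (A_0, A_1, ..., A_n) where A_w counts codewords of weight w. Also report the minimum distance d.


Weight distribution: A_0 = 1, A_3 = 1, A_4 = 1, A_7 = 1. Minimum distance d = 3.

Enumerate all 2^2 = 4 messages m ∈ F_2^2.
For each, compute codeword c = mG in F_2^7, then tally its weight.
  m = 00 → c = 0000000, weight = 0.
  m = 10 → c = 1010100, weight = 3.
  m = 01 → c = 0101011, weight = 4.
  m = 11 → c = 1111111, weight = 7.
Tally weights:
  weight 0: 1 codewords.
  weight 3: 1 codewords.
  weight 4: 1 codewords.
  weight 7: 1 codewords.
Minimum distance d = smallest w > 0 with A_w > 0 = 3.
Sanity: Σ A_w = 4 = 2^2 = 4 ✓.


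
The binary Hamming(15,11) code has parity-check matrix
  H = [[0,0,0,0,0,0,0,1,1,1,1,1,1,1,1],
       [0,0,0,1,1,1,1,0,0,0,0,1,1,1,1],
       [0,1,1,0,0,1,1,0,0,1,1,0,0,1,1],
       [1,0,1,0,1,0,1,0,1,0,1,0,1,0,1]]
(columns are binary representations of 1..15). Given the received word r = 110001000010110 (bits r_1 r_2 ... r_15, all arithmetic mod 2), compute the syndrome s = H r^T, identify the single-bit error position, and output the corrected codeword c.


s = (1, 1, 0, 1)^T, error position = 13, corrected codeword c = 110001000010010

Compute s = H r^T mod 2 one row at a time:
  s_1 = 0 + 0 + 0 + 1 + 0 + 1 + 1 + 0 = 3 ≡ 1 (mod 2).
  s_2 = 0 + 0 + 1 + 0 + 0 + 1 + 1 + 0 = 3 ≡ 1 (mod 2).
  s_3 = 1 + 0 + 1 + 0 + 0 + 1 + 1 + 0 = 4 ≡ 0 (mod 2).
  s_4 = 1 + 0 + 0 + 0 + 0 + 1 + 1 + 0 = 3 ≡ 1 (mod 2).
s = (1, 1, 0, 1)^T — this equals column 13 of H (binary 1101), so error is at position 13.
Correct: flip bit 13 of r = 110001000010110 to get c = 110001000010010.


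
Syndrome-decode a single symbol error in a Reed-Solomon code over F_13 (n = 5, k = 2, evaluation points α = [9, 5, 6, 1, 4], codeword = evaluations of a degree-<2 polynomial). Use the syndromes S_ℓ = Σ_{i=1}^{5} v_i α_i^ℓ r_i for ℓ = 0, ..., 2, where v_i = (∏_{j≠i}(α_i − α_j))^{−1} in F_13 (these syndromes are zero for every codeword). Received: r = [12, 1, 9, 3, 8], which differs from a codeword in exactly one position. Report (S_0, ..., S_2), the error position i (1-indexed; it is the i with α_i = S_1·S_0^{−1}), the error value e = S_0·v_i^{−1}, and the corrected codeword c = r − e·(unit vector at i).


S = (6, 10, 8), error at position 3, error magnitude e = 2, c = [12, 1, 7, 3, 8].

Step 1: column multipliers v_i = (∏_{j≠i}(α_i − α_j))^{−1} mod 13.
  i = 1 (α = 9): (9−5)(9−6)(9−1)(9−4) = 4·3·8·5 = 480 ≡ 12, so v_1 = 12^{−1} = 12 (mod 13).
  i = 2 (α = 5): (5−9)(5−6)(5−1)(5−4) = (−4)·(−1)·4·1 = 16 ≡ 3, so v_2 = 3^{−1} = 9 (mod 13).
  i = 3 (α = 6): (6−9)(6−5)(6−1)(6−4) = (−3)·1·5·2 = −30 ≡ 9, so v_3 = 9^{−1} = 3 (mod 13).
  i = 4 (α = 1): (1−9)(1−5)(1−6)(1−4) = (−8)·(−4)·(−5)·(−3) = 480 ≡ 12, so v_4 = 12^{−1} = 12 (mod 13).
  i = 5 (α = 4): (4−9)(4−5)(4−6)(4−1) = (−5)·(−1)·(−2)·3 = −30 ≡ 9, so v_5 = 9^{−1} = 3 (mod 13).
  v = [12, 9, 3, 12, 3].
Step 2: syndromes of r = [12, 1, 9, 3, 8] (all sums mod 13).
  S_0 = Σ v_i r_i = 12·12 + 9·1 + 3·9 + 12·3 + 3·8 = 240 ≡ 6.
  S_1 = Σ v_i α_i r_i = 12·9·12 + 9·5·1 + 3·6·9 + 12·1·3 + 3·4·8 = 1635 ≡ 10.
  α_i^2 mod 13 = [3, 12, 10, 1, 3].
  S_2 = Σ v_i α_i^2 r_i = 12·3·12 + 9·12·1 + 3·10·9 + 12·1·3 + 3·3·8 = 918 ≡ 8.
  S = (6, 10, 8) ≠ 0, so r is not a codeword (an error is present).
Step 3: locate the error. For a single error e at position i, S_ℓ = v_i·e·α_i^ℓ, so α_err = S_1/S_0.
  S_0^{−1} = 6^{−1} = 11 (mod 13), so α_err = 10·11 = 110 ≡ 6 = α_3. Error position i = 3.
  Consistency check: S_2/S_1 = 8·4 = 32 ≡ 6 = α_err ✓ (single-error assumption holds).
Step 4: error magnitude e = S_0/v_3 = S_0·∏_{j≠3}(α_3 − α_j) = 6·9 = 54 ≡ 2 (mod 13).
Step 5: correct position 3: c_3 = r_3 − e = 9 − 2 ≡ 7 (mod 13). Hence c = [12, 1, 7, 3, 8].
  Check: interpolating c through the α_i gives m(x) = 10 + 6·x (degree < 2) with m(α_i) = c_i for every i, so c is indeed a codeword.


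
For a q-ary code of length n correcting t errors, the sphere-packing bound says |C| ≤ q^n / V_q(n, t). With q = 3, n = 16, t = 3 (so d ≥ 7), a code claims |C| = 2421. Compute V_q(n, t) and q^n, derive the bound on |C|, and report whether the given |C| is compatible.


V_q(n, t) = 4993, q^n = 43046721, Hamming bound = 8621, |C| = 2421 ≤ bound (satisfied).

Step 1: Compute V_q(n, t) = Σ_{j=0}^3 C(n, j) (q−1)^j.
  j = 0: C(16,0)·(2)^0 = 1·1 = 1.
  j = 1: C(16,1)·(2)^1 = 16·2 = 32.
  j = 2: C(16,2)·(2)^2 = 120·4 = 480.
  j = 3: C(16,3)·(2)^3 = 560·8 = 4480.
  V_q(n, t) = 1 + 32 + 480 + 4480 = 4993.
Step 2: q^n = 3^16 = 43046721.
Step 3: Hamming bound ⌊q^n / V_q(n,t)⌋ = ⌊43046721/4993⌋ = 8621.
Step 4: Compare |C| = 2421 to 8621: satisfied.
The claimed |C| lies below the Hamming bound.


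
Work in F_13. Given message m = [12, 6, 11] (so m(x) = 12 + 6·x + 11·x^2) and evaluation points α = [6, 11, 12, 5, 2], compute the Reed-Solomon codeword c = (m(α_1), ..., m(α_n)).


c = [2, 5, 4, 5, 3]

Message polynomial: m(x) = 12 + 6·x + 11·x^2 (mod 13).
For each evaluation point α_i, compute m(α_i) mod 13:
  α_1 = 6: Horner steps 11 → 7 → 2, so m(6) = 2.
  α_2 = 11: Horner steps 11 → 10 → 5, so m(11) = 5.
  α_3 = 12: Horner steps 11 → 8 → 4, so m(12) = 4.
  α_4 = 5: Horner steps 11 → 9 → 5, so m(5) = 5.
  α_5 = 2: Horner steps 11 → 2 → 3, so m(2) = 3.
Codeword c = [2, 5, 4, 5, 3] ∈ F_13^5.


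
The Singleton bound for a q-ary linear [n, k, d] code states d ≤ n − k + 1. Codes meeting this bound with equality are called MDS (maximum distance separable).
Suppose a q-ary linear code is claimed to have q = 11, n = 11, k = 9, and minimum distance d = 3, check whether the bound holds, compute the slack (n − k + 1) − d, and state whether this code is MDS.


Singleton RHS = n − k + 1 = 3, slack = 0, bound satisfied, MDS.

Singleton bound: d ≤ n − k + 1.
Here n = 11, k = 9, so n − k + 1 = 3.
Given d = 3, check d ≤ 3: YES.
Slack = (n − k + 1) − d = 0.
The code is MDS (slack = 0).
Description: the claimed parameters are [11, 9, 3]_11; such a code would be MDS (meets Singleton bound).


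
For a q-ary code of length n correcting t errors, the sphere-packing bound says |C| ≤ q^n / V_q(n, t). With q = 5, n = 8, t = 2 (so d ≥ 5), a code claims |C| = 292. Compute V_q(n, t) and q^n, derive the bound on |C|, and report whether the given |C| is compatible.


V_q(n, t) = 481, q^n = 390625, Hamming bound = 812, |C| = 292 ≤ bound (satisfied).

Step 1: Compute V_q(n, t) = Σ_{j=0}^2 C(n, j) (q−1)^j.
  j = 0: C(8,0)·(4)^0 = 1·1 = 1.
  j = 1: C(8,1)·(4)^1 = 8·4 = 32.
  j = 2: C(8,2)·(4)^2 = 28·16 = 448.
  V_q(n, t) = 1 + 32 + 448 = 481.
Step 2: q^n = 5^8 = 390625.
Step 3: Hamming bound ⌊q^n / V_q(n,t)⌋ = ⌊390625/481⌋ = 812.
Step 4: Compare |C| = 292 to 812: satisfied.
The claimed |C| lies below the Hamming bound.


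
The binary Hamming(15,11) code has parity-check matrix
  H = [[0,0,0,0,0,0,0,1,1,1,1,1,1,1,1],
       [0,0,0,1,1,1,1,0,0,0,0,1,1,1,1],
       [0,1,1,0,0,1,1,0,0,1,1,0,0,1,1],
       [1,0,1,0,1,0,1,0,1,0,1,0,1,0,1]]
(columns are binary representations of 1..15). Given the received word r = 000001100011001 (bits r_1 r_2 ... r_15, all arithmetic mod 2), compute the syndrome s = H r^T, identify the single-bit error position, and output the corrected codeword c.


s = (1, 0, 0, 1)^T, error position = 9, corrected codeword c = 000001101011001

Compute s = H r^T mod 2 one row at a time:
  s_1 = 0 + 0 + 0 + 1 + 1 + 0 + 0 + 1 = 3 ≡ 1 (mod 2).
  s_2 = 0 + 0 + 1 + 1 + 1 + 0 + 0 + 1 = 4 ≡ 0 (mod 2).
  s_3 = 0 + 0 + 1 + 1 + 0 + 1 + 0 + 1 = 4 ≡ 0 (mod 2).
  s_4 = 0 + 0 + 0 + 1 + 0 + 1 + 0 + 1 = 3 ≡ 1 (mod 2).
s = (1, 0, 0, 1)^T — this equals column 9 of H (binary 1001), so error is at position 9.
Correct: flip bit 9 of r = 000001100011001 to get c = 000001101011001.


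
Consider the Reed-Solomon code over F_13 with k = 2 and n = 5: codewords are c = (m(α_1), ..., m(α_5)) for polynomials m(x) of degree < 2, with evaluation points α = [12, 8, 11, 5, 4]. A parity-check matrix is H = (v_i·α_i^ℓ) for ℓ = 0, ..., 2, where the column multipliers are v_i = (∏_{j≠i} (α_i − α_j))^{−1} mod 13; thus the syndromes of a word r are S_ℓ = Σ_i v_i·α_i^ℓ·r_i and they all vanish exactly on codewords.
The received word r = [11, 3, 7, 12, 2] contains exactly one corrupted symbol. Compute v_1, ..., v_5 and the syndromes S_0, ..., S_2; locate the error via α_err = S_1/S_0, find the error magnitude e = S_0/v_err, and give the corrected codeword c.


S = (11, 2, 11), error at position 1, error magnitude e = 7, c = [4, 3, 7, 12, 2].

Step 1: column multipliers v_i = (∏_{j≠i}(α_i − α_j))^{−1} mod 13.
  i = 1 (α = 12): (12−8)(12−11)(12−5)(12−4) = 4·1·7·8 = 224 ≡ 3, so v_1 = 3^{−1} = 9 (mod 13).
  i = 2 (α = 8): (8−12)(8−11)(8−5)(8−4) = (−4)·(−3)·3·4 = 144 ≡ 1, so v_2 = 1^{−1} = 1 (mod 13).
  i = 3 (α = 11): (11−12)(11−8)(11−5)(11−4) = (−1)·3·6·7 = −126 ≡ 4, so v_3 = 4^{−1} = 10 (mod 13).
  i = 4 (α = 5): (5−12)(5−8)(5−11)(5−4) = (−7)·(−3)·(−6)·1 = −126 ≡ 4, so v_4 = 4^{−1} = 10 (mod 13).
  i = 5 (α = 4): (4−12)(4−8)(4−11)(4−5) = (−8)·(−4)·(−7)·(−1) = 224 ≡ 3, so v_5 = 3^{−1} = 9 (mod 13).
  v = [9, 1, 10, 10, 9].
Step 2: syndromes of r = [11, 3, 7, 12, 2] (all sums mod 13).
  S_0 = Σ v_i r_i = 9·11 + 1·3 + 10·7 + 10·12 + 9·2 = 310 ≡ 11.
  S_1 = Σ v_i α_i r_i = 9·12·11 + 1·8·3 + 10·11·7 + 10·5·12 + 9·4·2 = 2654 ≡ 2.
  α_i^2 mod 13 = [1, 12, 4, 12, 3].
  S_2 = Σ v_i α_i^2 r_i = 9·1·11 + 1·12·3 + 10·4·7 + 10·12·12 + 9·3·2 = 1909 ≡ 11.
  S = (11, 2, 11) ≠ 0, so r is not a codeword (an error is present).
Step 3: locate the error. For a single error e at position i, S_ℓ = v_i·e·α_i^ℓ, so α_err = S_1/S_0.
  S_0^{−1} = 11^{−1} = 6 (mod 13), so α_err = 2·6 = 12 ≡ 12 = α_1. Error position i = 1.
  Consistency check: S_2/S_1 = 11·7 = 77 ≡ 12 = α_err ✓ (single-error assumption holds).
Step 4: error magnitude e = S_0/v_1 = S_0·∏_{j≠1}(α_1 − α_j) = 11·3 = 33 ≡ 7 (mod 13).
Step 5: correct position 1: c_1 = r_1 − e = 11 − 7 ≡ 4 (mod 13). Hence c = [4, 3, 7, 12, 2].
  Check: interpolating c through the α_i gives m(x) = 1 + 10·x (degree < 2) with m(α_i) = c_i for every i, so c is indeed a codeword.


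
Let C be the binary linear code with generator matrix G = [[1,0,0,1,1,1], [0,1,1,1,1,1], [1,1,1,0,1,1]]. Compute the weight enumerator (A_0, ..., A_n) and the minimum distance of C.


Weight distribution: A_0 = 1, A_2 = 2, A_3 = 2, A_4 = 1, A_5 = 2. Minimum distance d = 2.

Enumerate all 2^3 = 8 messages m ∈ F_2^3.
For each, compute codeword c = mG in F_2^6, then tally its weight.
  m = 000 → c = 000000, weight = 0.
  m = 100 → c = 100111, weight = 4.
  m = 010 → c = 011111, weight = 5.
  m = 110 → c = 111000, weight = 3.
  m = 001 → c = 111011, weight = 5.
  m = 101 → c = 011100, weight = 3.
  m = 011 → c = 100100, weight = 2.
  m = 111 → c = 000011, weight = 2.
Tally weights:
  weight 0: 1 codewords.
  weight 2: 2 codewords.
  weight 3: 2 codewords.
  weight 4: 1 codewords.
  weight 5: 2 codewords.
Minimum distance d = smallest w > 0 with A_w > 0 = 2.
Sanity: Σ A_w = 8 = 2^3 = 8 ✓.


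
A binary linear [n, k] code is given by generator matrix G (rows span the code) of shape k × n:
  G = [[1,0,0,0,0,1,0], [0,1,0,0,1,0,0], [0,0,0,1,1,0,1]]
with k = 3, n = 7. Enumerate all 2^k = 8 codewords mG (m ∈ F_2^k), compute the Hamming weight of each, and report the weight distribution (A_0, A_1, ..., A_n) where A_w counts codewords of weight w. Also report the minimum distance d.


Weight distribution: A_0 = 1, A_2 = 2, A_3 = 2, A_4 = 1, A_5 = 2. Minimum distance d = 2.

Enumerate all 2^3 = 8 messages m ∈ F_2^3.
For each, compute codeword c = mG in F_2^7, then tally its weight.
  m = 000 → c = 0000000, weight = 0.
  m = 100 → c = 1000010, weight = 2.
  m = 010 → c = 0100100, weight = 2.
  m = 110 → c = 1100110, weight = 4.
  m = 001 → c = 0001101, weight = 3.
  m = 101 → c = 1001111, weight = 5.
  m = 011 → c = 0101001, weight = 3.
  m = 111 → c = 1101011, weight = 5.
Tally weights:
  weight 0: 1 codewords.
  weight 2: 2 codewords.
  weight 3: 2 codewords.
  weight 4: 1 codewords.
  weight 5: 2 codewords.
Minimum distance d = smallest w > 0 with A_w > 0 = 2.
Sanity: Σ A_w = 8 = 2^3 = 8 ✓.


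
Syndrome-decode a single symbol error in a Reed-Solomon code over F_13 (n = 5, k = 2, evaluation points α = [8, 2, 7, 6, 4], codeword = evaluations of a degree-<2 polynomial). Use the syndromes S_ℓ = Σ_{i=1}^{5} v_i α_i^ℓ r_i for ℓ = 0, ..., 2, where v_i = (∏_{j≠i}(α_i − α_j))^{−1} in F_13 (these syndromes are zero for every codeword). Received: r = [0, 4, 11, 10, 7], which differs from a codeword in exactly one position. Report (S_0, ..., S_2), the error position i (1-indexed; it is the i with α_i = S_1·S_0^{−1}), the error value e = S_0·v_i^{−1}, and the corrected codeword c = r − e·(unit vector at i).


S = (10, 5, 9), error at position 3, error magnitude e = 6, c = [0, 4, 5, 10, 7].

Step 1: column multipliers v_i = (∏_{j≠i}(α_i − α_j))^{−1} mod 13.
  i = 1 (α = 8): (8−2)(8−7)(8−6)(8−4) = 6·1·2·4 = 48 ≡ 9, so v_1 = 9^{−1} = 3 (mod 13).
  i = 2 (α = 2): (2−8)(2−7)(2−6)(2−4) = (−6)·(−5)·(−4)·(−2) = 240 ≡ 6, so v_2 = 6^{−1} = 11 (mod 13).
  i = 3 (α = 7): (7−8)(7−2)(7−6)(7−4) = (−1)·5·1·3 = −15 ≡ 11, so v_3 = 11^{−1} = 6 (mod 13).
  i = 4 (α = 6): (6−8)(6−2)(6−7)(6−4) = (−2)·4·(−1)·2 = 16 ≡ 3, so v_4 = 3^{−1} = 9 (mod 13).
  i = 5 (α = 4): (4−8)(4−2)(4−7)(4−6) = (−4)·2·(−3)·(−2) = −48 ≡ 4, so v_5 = 4^{−1} = 10 (mod 13).
  v = [3, 11, 6, 9, 10].
Step 2: syndromes of r = [0, 4, 11, 10, 7] (all sums mod 13).
  S_0 = Σ v_i r_i = 3·0 + 11·4 + 6·11 + 9·10 + 10·7 = 270 ≡ 10.
  S_1 = Σ v_i α_i r_i = 3·8·0 + 11·2·4 + 6·7·11 + 9·6·10 + 10·4·7 = 1370 ≡ 5.
  α_i^2 mod 13 = [12, 4, 10, 10, 3].
  S_2 = Σ v_i α_i^2 r_i = 3·12·0 + 11·4·4 + 6·10·11 + 9·10·10 + 10·3·7 = 1946 ≡ 9.
  S = (10, 5, 9) ≠ 0, so r is not a codeword (an error is present).
Step 3: locate the error. For a single error e at position i, S_ℓ = v_i·e·α_i^ℓ, so α_err = S_1/S_0.
  S_0^{−1} = 10^{−1} = 4 (mod 13), so α_err = 5·4 = 20 ≡ 7 = α_3. Error position i = 3.
  Consistency check: S_2/S_1 = 9·8 = 72 ≡ 7 = α_err ✓ (single-error assumption holds).
Step 4: error magnitude e = S_0/v_3 = S_0·∏_{j≠3}(α_3 − α_j) = 10·11 = 110 ≡ 6 (mod 13).
Step 5: correct position 3: c_3 = r_3 − e = 11 − 6 ≡ 5 (mod 13). Hence c = [0, 4, 5, 10, 7].
  Check: interpolating c through the α_i gives m(x) = 1 + 8·x (degree < 2) with m(α_i) = c_i for every i, so c is indeed a codeword.


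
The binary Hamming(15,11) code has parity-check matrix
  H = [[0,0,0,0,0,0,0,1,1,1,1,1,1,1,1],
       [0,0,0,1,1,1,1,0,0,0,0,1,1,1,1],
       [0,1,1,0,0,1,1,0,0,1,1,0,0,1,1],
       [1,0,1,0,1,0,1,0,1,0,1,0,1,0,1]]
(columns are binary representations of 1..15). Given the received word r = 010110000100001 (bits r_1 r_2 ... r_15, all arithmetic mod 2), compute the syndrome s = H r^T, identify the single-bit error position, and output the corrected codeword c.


s = (0, 1, 1, 0)^T, error position = 6, corrected codeword c = 010111000100001

Compute s = H r^T mod 2 one row at a time:
  s_1 = 0 + 0 + 1 + 0 + 0 + 0 + 0 + 1 = 2 ≡ 0 (mod 2).
  s_2 = 1 + 1 + 0 + 0 + 0 + 0 + 0 + 1 = 3 ≡ 1 (mod 2).
  s_3 = 1 + 0 + 0 + 0 + 1 + 0 + 0 + 1 = 3 ≡ 1 (mod 2).
  s_4 = 0 + 0 + 1 + 0 + 0 + 0 + 0 + 1 = 2 ≡ 0 (mod 2).
s = (0, 1, 1, 0)^T — this equals column 6 of H (binary 0110), so error is at position 6.
Correct: flip bit 6 of r = 010110000100001 to get c = 010111000100001.


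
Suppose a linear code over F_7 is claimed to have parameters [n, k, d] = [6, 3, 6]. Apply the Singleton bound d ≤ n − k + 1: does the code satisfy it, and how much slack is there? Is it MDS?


Singleton RHS = n − k + 1 = 4, slack = -2, bound violated (no such code; not MDS).

Singleton bound: d ≤ n − k + 1.
Here n = 6, k = 3, so n − k + 1 = 4.
Given d = 6, check d ≤ 4: NO.
Slack = (n − k + 1) − d = -2.
The slack is negative: d = 6 exceeds n − k + 1 = 4 by 2, so the Singleton bound is violated and no linear [6, 3, 6]_7 code can exist. In particular it is not MDS (MDS requires d = n − k + 1 exactly).
Description: the claimed parameters are [6, 3, 6]_7; such a code would be impossible (violates the Singleton bound).


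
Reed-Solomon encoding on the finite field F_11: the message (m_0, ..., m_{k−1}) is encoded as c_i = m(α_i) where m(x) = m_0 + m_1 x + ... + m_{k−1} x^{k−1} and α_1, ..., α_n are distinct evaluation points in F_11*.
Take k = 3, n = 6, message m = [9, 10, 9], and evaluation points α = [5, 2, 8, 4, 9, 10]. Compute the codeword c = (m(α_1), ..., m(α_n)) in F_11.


c = [9, 10, 5, 6, 3, 8]

Message polynomial: m(x) = 9 + 10·x + 9·x^2 (mod 11).
For each evaluation point α_i, compute m(α_i) mod 11:
  α_1 = 5: Horner steps 9 → 0 → 9, so m(5) = 9.
  α_2 = 2: Horner steps 9 → 6 → 10, so m(2) = 10.
  α_3 = 8: Horner steps 9 → 5 → 5, so m(8) = 5.
  α_4 = 4: Horner steps 9 → 2 → 6, so m(4) = 6.
  α_5 = 9: Horner steps 9 → 3 → 3, so m(9) = 3.
  α_6 = 10: Horner steps 9 → 1 → 8, so m(10) = 8.
Codeword c = [9, 10, 5, 6, 3, 8] ∈ F_11^6.


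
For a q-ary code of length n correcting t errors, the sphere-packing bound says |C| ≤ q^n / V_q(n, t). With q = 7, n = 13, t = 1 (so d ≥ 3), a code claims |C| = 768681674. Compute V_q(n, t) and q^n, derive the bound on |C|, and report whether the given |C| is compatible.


V_q(n, t) = 79, q^n = 96889010407, Hamming bound = 1226443169, |C| = 768681674 ≤ bound (satisfied).

Step 1: Compute V_q(n, t) = Σ_{j=0}^1 C(n, j) (q−1)^j.
  j = 0: C(13,0)·(6)^0 = 1·1 = 1.
  j = 1: C(13,1)·(6)^1 = 13·6 = 78.
  V_q(n, t) = 1 + 78 = 79.
Step 2: q^n = 7^13 = 96889010407.
Step 3: Hamming bound ⌊q^n / V_q(n,t)⌋ = ⌊96889010407/79⌋ = 1226443169.
Step 4: Compare |C| = 768681674 to 1226443169: satisfied.
The claimed |C| lies below the Hamming bound.


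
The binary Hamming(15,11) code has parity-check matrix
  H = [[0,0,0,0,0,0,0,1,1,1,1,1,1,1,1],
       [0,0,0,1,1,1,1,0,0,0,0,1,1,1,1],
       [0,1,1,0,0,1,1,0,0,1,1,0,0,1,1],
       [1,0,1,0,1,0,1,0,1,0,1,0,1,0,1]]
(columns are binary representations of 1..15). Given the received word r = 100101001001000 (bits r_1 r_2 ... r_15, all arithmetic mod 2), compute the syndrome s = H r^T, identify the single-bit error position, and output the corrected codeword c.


s = (0, 1, 1, 0)^T, error position = 6, corrected codeword c = 100100001001000

Compute s = H r^T mod 2 one row at a time:
  s_1 = 0 + 1 + 0 + 0 + 1 + 0 + 0 + 0 = 2 ≡ 0 (mod 2).
  s_2 = 1 + 0 + 1 + 0 + 1 + 0 + 0 + 0 = 3 ≡ 1 (mod 2).
  s_3 = 0 + 0 + 1 + 0 + 0 + 0 + 0 + 0 = 1 ≡ 1 (mod 2).
  s_4 = 1 + 0 + 0 + 0 + 1 + 0 + 0 + 0 = 2 ≡ 0 (mod 2).
s = (0, 1, 1, 0)^T — this equals column 6 of H (binary 0110), so error is at position 6.
Correct: flip bit 6 of r = 100101001001000 to get c = 100100001001000.


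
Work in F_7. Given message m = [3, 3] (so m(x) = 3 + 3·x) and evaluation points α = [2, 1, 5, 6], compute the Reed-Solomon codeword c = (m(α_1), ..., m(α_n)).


c = [2, 6, 4, 0]

Message polynomial: m(x) = 3 + 3·x (mod 7).
For each evaluation point α_i, compute m(α_i) mod 7:
  α_1 = 2: Horner steps 3 → 2, so m(2) = 2.
  α_2 = 1: Horner steps 3 → 6, so m(1) = 6.
  α_3 = 5: Horner steps 3 → 4, so m(5) = 4.
  α_4 = 6: Horner steps 3 → 0, so m(6) = 0.
Codeword c = [2, 6, 4, 0] ∈ F_7^4.


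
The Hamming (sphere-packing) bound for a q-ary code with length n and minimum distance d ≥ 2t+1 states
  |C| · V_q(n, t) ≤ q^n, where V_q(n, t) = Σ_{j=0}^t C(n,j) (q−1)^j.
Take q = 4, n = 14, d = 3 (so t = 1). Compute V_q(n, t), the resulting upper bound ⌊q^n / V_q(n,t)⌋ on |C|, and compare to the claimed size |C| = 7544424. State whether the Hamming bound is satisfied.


V_q(n, t) = 43, q^n = 268435456, Hamming bound = 6242685, |C| = 7544424 > bound (violated).

Step 1: Compute V_q(n, t) = Σ_{j=0}^1 C(n, j) (q−1)^j.
  j = 0: C(14,0)·(3)^0 = 1·1 = 1.
  j = 1: C(14,1)·(3)^1 = 14·3 = 42.
  V_q(n, t) = 1 + 42 = 43.
Step 2: q^n = 4^14 = 268435456.
Step 3: Hamming bound ⌊q^n / V_q(n,t)⌋ = ⌊268435456/43⌋ = 6242685.
Step 4: Compare |C| = 7544424 to 6242685: violated.
The claimed |C| lies above the Hamming bound, so no 4-ary code of length 14 with d ≥ 3 can have 7544424 codewords.


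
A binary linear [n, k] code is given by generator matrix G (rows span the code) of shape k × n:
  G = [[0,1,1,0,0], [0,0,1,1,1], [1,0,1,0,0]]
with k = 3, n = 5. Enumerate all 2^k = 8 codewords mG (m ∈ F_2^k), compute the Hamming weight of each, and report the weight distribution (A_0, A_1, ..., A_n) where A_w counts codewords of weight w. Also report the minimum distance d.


Weight distribution: A_0 = 1, A_2 = 3, A_3 = 3, A_5 = 1. Minimum distance d = 2.

Enumerate all 2^3 = 8 messages m ∈ F_2^3.
For each, compute codeword c = mG in F_2^5, then tally its weight.
  m = 000 → c = 00000, weight = 0.
  m = 100 → c = 01100, weight = 2.
  m = 010 → c = 00111, weight = 3.
  m = 110 → c = 01011, weight = 3.
  m = 001 → c = 10100, weight = 2.
  m = 101 → c = 11000, weight = 2.
  m = 011 → c = 10011, weight = 3.
  m = 111 → c = 11111, weight = 5.
Tally weights:
  weight 0: 1 codewords.
  weight 2: 3 codewords.
  weight 3: 3 codewords.
  weight 5: 1 codewords.
Minimum distance d = smallest w > 0 with A_w > 0 = 2.
Sanity: Σ A_w = 8 = 2^3 = 8 ✓.


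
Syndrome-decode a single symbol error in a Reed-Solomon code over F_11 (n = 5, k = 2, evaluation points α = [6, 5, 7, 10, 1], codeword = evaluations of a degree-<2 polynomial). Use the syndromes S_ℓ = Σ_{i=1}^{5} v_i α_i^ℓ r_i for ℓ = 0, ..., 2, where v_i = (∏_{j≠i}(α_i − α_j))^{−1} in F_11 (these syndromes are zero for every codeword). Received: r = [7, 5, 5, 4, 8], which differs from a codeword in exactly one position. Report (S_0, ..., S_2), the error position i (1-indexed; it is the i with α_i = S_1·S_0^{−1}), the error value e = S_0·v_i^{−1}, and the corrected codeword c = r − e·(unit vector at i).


S = (5, 2, 3), error at position 3, error magnitude e = 7, c = [7, 5, 9, 4, 8].

Step 1: column multipliers v_i = (∏_{j≠i}(α_i − α_j))^{−1} mod 11.
  i = 1 (α = 6): (6−5)(6−7)(6−10)(6−1) = 1·(−1)·(−4)·5 = 20 ≡ 9, so v_1 = 9^{−1} = 5 (mod 11).
  i = 2 (α = 5): (5−6)(5−7)(5−10)(5−1) = (−1)·(−2)·(−5)·4 = −40 ≡ 4, so v_2 = 4^{−1} = 3 (mod 11).
  i = 3 (α = 7): (7−6)(7−5)(7−10)(7−1) = 1·2·(−3)·6 = −36 ≡ 8, so v_3 = 8^{−1} = 7 (mod 11).
  i = 4 (α = 10): (10−6)(10−5)(10−7)(10−1) = 4·5·3·9 = 540 ≡ 1, so v_4 = 1^{−1} = 1 (mod 11).
  i = 5 (α = 1): (1−6)(1−5)(1−7)(1−10) = (−5)·(−4)·(−6)·(−9) = 1080 ≡ 2, so v_5 = 2^{−1} = 6 (mod 11).
  v = [5, 3, 7, 1, 6].
Step 2: syndromes of r = [7, 5, 5, 4, 8] (all sums mod 11).
  S_0 = Σ v_i r_i = 5·7 + 3·5 + 7·5 + 1·4 + 6·8 = 137 ≡ 5.
  S_1 = Σ v_i α_i r_i = 5·6·7 + 3·5·5 + 7·7·5 + 1·10·4 + 6·1·8 = 618 ≡ 2.
  α_i^2 mod 11 = [3, 3, 5, 1, 1].
  S_2 = Σ v_i α_i^2 r_i = 5·3·7 + 3·3·5 + 7·5·5 + 1·1·4 + 6·1·8 = 377 ≡ 3.
  S = (5, 2, 3) ≠ 0, so r is not a codeword (an error is present).
Step 3: locate the error. For a single error e at position i, S_ℓ = v_i·e·α_i^ℓ, so α_err = S_1/S_0.
  S_0^{−1} = 5^{−1} = 9 (mod 11), so α_err = 2·9 = 18 ≡ 7 = α_3. Error position i = 3.
  Consistency check: S_2/S_1 = 3·6 = 18 ≡ 7 = α_err ✓ (single-error assumption holds).
Step 4: error magnitude e = S_0/v_3 = S_0·∏_{j≠3}(α_3 − α_j) = 5·8 = 40 ≡ 7 (mod 11).
Step 5: correct position 3: c_3 = r_3 − e = 5 − 7 ≡ 9 (mod 11). Hence c = [7, 5, 9, 4, 8].
  Check: interpolating c through the α_i gives m(x) = 6 + 2·x (degree < 2) with m(α_i) = c_i for every i, so c is indeed a codeword.
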